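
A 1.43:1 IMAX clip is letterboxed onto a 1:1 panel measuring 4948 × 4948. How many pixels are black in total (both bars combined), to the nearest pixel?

7361932 pixels

1.43:1 IMAX is wider than 1:1, so it spans the full width.
The clip is 4948 / 1.430 ≈ 3460.1399 px tall.
4948 − 3460.1399 = 1487.8601 px of bars.
That's 1487.8601 × 4948 ≈ 7361932 black pixels.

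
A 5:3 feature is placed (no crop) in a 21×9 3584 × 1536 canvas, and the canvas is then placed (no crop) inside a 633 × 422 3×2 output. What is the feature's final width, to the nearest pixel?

First fit — 5:3 into 3584×1536 spans the height: 2560.00 × 1536.00.
21×9 in 633×422: fills the width, so the intermediate becomes 633.00 × 271.29 — a scale of ×0.1766.
So the feature's width is 2560.00 × 0.1766 ≈ 452.14.

452 px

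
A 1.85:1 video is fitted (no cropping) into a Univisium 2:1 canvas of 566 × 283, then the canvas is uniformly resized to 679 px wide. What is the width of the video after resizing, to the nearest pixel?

628 px

At 566×283 the video is height-limited, so width = 283 × 1.850 ≈ 523.55 px.
The frame scales by 679/566 = 1.1996; 523.55 × 1.1996 ≈ 628.08 px.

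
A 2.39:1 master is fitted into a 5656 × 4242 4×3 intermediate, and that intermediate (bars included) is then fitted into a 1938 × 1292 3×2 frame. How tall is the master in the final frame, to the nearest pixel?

2.39:1 in 5656×4242: fills the width, so the master is 5656.00 × 2366.53.
Second fit — the 4×3 canvas into 1938×1292 spans the height: 1722.67 × 1292.00 (×0.3046 from 5656×4242).
So the master's height is 2366.53 × 0.3046 ≈ 720.78.

721 px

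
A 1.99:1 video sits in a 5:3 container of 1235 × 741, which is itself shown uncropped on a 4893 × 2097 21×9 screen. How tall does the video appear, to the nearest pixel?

First fit — 1.99:1 into 1235×741 spans the width: 1235.00 × 620.60.
The 5:3 canvas is height-limited in 4893×2097, giving 3495.00 × 2097.00; scale factor 2.8300.
The video scales with it: height 620.60 × 2.8300 ≈ 1756.28.

1756 px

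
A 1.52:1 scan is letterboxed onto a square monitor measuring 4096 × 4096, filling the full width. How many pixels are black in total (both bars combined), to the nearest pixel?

The scan is 4096 / 1.520 ≈ 2694.7368 px tall.
Leftover height: 4096 − 2694.7368 = 1401.2632 px.
Bar area = 1401.2632 × 4096 ≈ 5739574 px.

5739574 pixels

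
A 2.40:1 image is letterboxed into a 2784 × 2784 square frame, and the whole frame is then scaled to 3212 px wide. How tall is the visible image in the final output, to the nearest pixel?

1338 px

At 2784×2784 the image is width-limited, so height = 2784 / 2.400 ≈ 1160.00 px.
Scaling 2784 → 3212 is ×1.1537, so the height becomes 1160.00 × 1.1537 ≈ 1338.33 px.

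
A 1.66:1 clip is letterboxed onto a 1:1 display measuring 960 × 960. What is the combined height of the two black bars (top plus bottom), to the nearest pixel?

382 px

Since 1.660 > 1.000, the clip is width-limited.
Content height = 960 / 1.660 ≈ 578.31 px.
Black = 960 − 578.31 = 381.69 px.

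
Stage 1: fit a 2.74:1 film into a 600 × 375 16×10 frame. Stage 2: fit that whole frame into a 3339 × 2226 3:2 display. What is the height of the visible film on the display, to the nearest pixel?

1219 px

First fit — 2.74:1 into 600×375 spans the width: 600.00 × 218.98.
16×10 in 3339×2226: fills the width, so the intermediate becomes 3339.00 × 2086.88 — a scale of ×5.5650.
The film scales with it: height 218.98 × 5.5650 ≈ 1218.61.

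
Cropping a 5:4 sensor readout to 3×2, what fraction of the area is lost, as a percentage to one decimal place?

16.7%

The width stays; only height is cut (since 3×2 is wider than 5:4).
(1.250)/(1.500) ≈ 0.833 of the area survives, leaving 16.67% discarded.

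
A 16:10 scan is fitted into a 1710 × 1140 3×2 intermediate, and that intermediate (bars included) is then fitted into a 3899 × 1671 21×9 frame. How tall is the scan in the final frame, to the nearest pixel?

First fit — 16:10 into 1710×1140 spans the width: 1710.00 × 1068.75.
3×2 in 3899×1671: fills the height, so the intermediate becomes 2506.50 × 1671.00 — a scale of ×1.4658.
The scan scales with it: height 1068.75 × 1.4658 ≈ 1566.56.

1567 px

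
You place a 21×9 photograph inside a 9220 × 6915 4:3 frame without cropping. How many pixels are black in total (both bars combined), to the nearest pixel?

Since 2.333 > 1.333, the photograph is width-limited.
The photograph is 9220 × 9/21 ≈ 3951.4286 px tall.
Leftover height: 6915 − 3951.4286 = 2963.5714 px.
Across the 9220-px span: 2963.5714 × 9220 ≈ 27324129 px.

27324129 pixels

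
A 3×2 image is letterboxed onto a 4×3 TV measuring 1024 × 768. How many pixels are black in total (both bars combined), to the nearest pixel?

87381 pixels

3×2 (1.500) > 4×3 (1.333), so the image fills the width.
Content height = 1024 × 2/3 ≈ 682.6667 px.
Leftover height: 768 − 682.6667 = 85.3333 px.
That's 85.3333 × 1024 ≈ 87381 black pixels.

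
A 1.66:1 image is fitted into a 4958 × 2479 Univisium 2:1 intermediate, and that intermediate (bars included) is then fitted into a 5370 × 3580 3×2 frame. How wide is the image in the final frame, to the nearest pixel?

Inside the 4958×2479 canvas the image is height-limited at 4115.14 × 2479.00.
Univisium 2:1 in 5370×3580: fills the width, so the intermediate becomes 5370.00 × 2685.00 — a scale of ×1.0831.
So the image's width is 4115.14 × 1.0831 ≈ 4457.10.

4457 px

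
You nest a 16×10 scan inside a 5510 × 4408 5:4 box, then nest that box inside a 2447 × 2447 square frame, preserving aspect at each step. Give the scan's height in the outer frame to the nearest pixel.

First fit — 16×10 into 5510×4408 spans the width: 5510.00 × 3443.75.
5:4 in 2447×2447: fills the width, so the intermediate becomes 2447.00 × 1957.60 — a scale of ×0.4441.
So the scan's height is 3443.75 × 0.4441 ≈ 1529.38.

1529 px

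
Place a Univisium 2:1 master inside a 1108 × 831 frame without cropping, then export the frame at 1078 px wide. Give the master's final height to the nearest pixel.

Fitted into 1108×831, the master spans the width; its height is 1108 × 1/2 ≈ 554.00 px.
Scaling 1108 → 1078 is ×0.9729, so the height becomes 554.00 × 0.9729 ≈ 539.00 px.

539 px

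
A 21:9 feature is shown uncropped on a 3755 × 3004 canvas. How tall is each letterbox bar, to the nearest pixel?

697 px

21:9 is wider than 5:4, so it spans the full width.
That makes the image 1609.29 px tall (3755 × 9/21).
3004 − 1609.29 = 1394.71 px of bars (697.36 each).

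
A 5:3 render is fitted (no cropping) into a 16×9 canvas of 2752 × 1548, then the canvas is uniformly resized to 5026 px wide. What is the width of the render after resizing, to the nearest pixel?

At 2752×1548 the render is height-limited, so width = 1548 × 5/3 ≈ 2580.00 px.
The frame scales by 5026/2752 = 1.8263; 2580.00 × 1.8263 ≈ 4711.88 px.

4712 px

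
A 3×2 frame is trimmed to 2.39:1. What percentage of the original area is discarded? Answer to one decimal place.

2.39:1 is wider than 3×2, so the crop keeps the full width and trims the height.
Area ratio = (1.500)/(2.390) = 62.76%; the remaining 37.24% is cropped out.

37.2%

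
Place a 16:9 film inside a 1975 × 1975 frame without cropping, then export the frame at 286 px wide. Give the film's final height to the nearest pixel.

161 px

Fitted into 1975×1975, the film spans the width; its height is 1975 × 9/16 ≈ 1110.94 px.
Scaling 1975 → 286 is ×0.1448, so the height becomes 1110.94 × 0.1448 ≈ 160.88 px.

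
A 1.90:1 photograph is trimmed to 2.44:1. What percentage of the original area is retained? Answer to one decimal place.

77.9%

Going from 1.90:1 to 2.44:1 means cutting height while keeping width.
Area ratio = (1.900)/(2.440) = 77.87% retained.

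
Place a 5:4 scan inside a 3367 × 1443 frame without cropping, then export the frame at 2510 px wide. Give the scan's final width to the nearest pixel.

In the 3367×1443 frame the scan fills the height: width = 1443 × 5/4 ≈ 1803.75 px.
Scaling 3367 → 2510 is ×0.7455, so the width becomes 1803.75 × 0.7455 ≈ 1344.64 px.

1345 px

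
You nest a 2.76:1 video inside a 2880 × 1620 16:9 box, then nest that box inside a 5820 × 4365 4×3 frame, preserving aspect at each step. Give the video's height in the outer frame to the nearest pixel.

2109 px

Inside the 2880×1620 canvas the video is width-limited at 2880.00 × 1043.48.
The 16:9 canvas is width-limited in 5820×4365, giving 5820.00 × 3273.75; scale factor 2.0208.
Applying the same ×2.0208: 1043.48 → 2108.70.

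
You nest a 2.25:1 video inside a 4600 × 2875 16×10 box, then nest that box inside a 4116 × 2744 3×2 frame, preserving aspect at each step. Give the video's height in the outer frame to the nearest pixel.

1829 px

First fit — 2.25:1 into 4600×2875 spans the width: 4600.00 × 2044.44.
The 16×10 canvas is width-limited in 4116×2744, giving 4116.00 × 2572.50; scale factor 0.8948.
The video scales with it: height 2044.44 × 0.8948 ≈ 1829.33.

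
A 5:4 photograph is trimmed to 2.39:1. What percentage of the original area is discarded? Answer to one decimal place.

2.39:1 is wider than 5:4, so the crop keeps the full width and trims the height.
(1.250)/(2.390) ≈ 0.523 of the area survives, leaving 47.70% discarded.

47.7%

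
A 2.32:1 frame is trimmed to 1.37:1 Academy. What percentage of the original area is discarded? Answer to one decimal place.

Going from 2.32:1 to 1.37:1 Academy means cutting width while keeping height.
Fraction kept = (1.370)/(2.320) ≈ 59.05%, so 40.95% is lost.

40.9%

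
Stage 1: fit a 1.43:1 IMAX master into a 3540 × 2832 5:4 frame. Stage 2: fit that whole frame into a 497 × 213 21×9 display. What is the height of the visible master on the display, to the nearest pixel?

Inside the 3540×2832 canvas the master is width-limited at 3540.00 × 2475.52.
The 5:4 canvas is height-limited in 497×213, giving 266.25 × 213.00; scale factor 0.0752.
So the master's height is 2475.52 × 0.0752 ≈ 186.19.

186 px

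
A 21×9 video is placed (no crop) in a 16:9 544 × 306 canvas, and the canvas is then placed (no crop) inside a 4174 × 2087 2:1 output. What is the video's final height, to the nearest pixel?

First fit — 21×9 into 544×306 spans the width: 544.00 × 233.14.
Second fit — the 16:9 canvas into 4174×2087 spans the height: 3710.22 × 2087.00 (×6.8203 from 544×306).
The video scales with it: height 233.14 × 6.8203 ≈ 1590.10.

1590 px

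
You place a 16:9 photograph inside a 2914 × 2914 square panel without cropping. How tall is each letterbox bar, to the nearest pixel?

637 px

16:9 (1.778) > square (1.000), so the photograph fills the width.
The photograph is 2914 × 9/16 ≈ 1639.12 px tall.
Black = 2914 − 1639.12 = 1274.88 px, or 637.44 per bar.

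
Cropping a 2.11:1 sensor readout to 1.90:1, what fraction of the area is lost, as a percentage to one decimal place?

1.90:1 is narrower than 2.11:1, so the crop keeps the full height and trims the width.
Fraction kept = (1.900)/(2.110) ≈ 90.05%, so 9.95% is lost.

10.0%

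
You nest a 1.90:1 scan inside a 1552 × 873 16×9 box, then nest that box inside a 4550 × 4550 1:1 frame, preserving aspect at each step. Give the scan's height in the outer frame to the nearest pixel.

2395 px

First fit — 1.90:1 into 1552×873 spans the width: 1552.00 × 816.84.
The 16×9 canvas is width-limited in 4550×4550, giving 4550.00 × 2559.38; scale factor 2.9317.
The scan scales with it: height 816.84 × 2.9317 ≈ 2394.74.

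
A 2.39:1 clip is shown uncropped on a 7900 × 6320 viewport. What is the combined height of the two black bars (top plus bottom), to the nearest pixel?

3015 px

2.39:1 is wider than 5:4, so it spans the full width.
Content height = 7900 / 2.390 ≈ 3305.44 px.
Leftover height: 6320 − 3305.44 = 3014.56 px.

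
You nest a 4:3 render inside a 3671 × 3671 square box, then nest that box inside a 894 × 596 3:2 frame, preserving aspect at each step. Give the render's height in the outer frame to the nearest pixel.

First fit — 4:3 into 3671×3671 spans the width: 3671.00 × 2753.25.
The square canvas is height-limited in 894×596, giving 596.00 × 596.00; scale factor 0.1624.
So the render's height is 2753.25 × 0.1624 ≈ 447.00.

447 px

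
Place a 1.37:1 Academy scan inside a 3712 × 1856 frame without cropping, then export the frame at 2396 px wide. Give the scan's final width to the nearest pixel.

1641 px

At 3712×1856 the scan is height-limited, so width = 1856 × 1.370 ≈ 2542.72 px.
The frame scales by 2396/3712 = 0.6455; 2542.72 × 0.6455 ≈ 1641.26 px.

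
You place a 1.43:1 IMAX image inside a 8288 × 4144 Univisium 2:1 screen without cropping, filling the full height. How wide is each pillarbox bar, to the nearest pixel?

1181 px

Content width = 4144 × 1.430 ≈ 5925.92 px.
Black = 8288 − 5925.92 = 2362.08 px, or 1181.04 per bar.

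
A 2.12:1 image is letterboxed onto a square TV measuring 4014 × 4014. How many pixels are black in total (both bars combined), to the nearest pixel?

2.12:1 is wider than square, so it spans the full width.
Content height = 4014 / 2.120 ≈ 1893.3962 px.
Black = 4014 − 1893.3962 = 2120.6038 px.
Across the 4014-px span: 2120.6038 × 4014 ≈ 8512104 px.

8512104 pixels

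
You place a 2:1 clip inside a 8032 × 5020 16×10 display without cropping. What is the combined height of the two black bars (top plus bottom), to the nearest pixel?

2:1 (2.000) > 16×10 (1.600), so the clip fills the width.
Content height = 8032 × 1/2 ≈ 4016.00 px.
Leftover height: 5020 − 4016.00 = 1004.00 px.

1004 px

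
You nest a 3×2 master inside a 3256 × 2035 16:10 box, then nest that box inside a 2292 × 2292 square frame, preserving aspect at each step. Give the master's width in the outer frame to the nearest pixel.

3×2 in 3256×2035: fills the height, so the master is 3052.50 × 2035.00.
16:10 in 2292×2292: fills the width, so the intermediate becomes 2292.00 × 1432.50 — a scale of ×0.7039.
So the master's width is 3052.50 × 0.7039 ≈ 2148.75.

2149 px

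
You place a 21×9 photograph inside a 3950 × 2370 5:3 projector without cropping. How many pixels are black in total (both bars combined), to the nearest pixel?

21×9 (2.333) > 5:3 (1.667), so the photograph fills the width.
That makes the image 1692.8571 px tall (3950 × 9/21).
Black = 2370 − 1692.8571 = 677.1429 px.
That's 677.1429 × 3950 ≈ 2674714 black pixels.

2674714 pixels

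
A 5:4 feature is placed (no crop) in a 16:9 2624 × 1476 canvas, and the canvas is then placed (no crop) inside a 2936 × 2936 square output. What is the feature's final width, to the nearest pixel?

5:4 in 2624×1476: fills the height, so the feature is 1845.00 × 1476.00.
16:9 in 2936×2936: fills the width, so the intermediate becomes 2936.00 × 1651.50 — a scale of ×1.1189.
The feature scales with it: width 1845.00 × 1.1189 ≈ 2064.38.

2064 px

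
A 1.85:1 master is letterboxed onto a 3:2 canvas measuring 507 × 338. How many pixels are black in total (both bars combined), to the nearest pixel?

32421 pixels

Since 1.850 > 1.500, the master is width-limited.
That makes the image 274.0541 px tall (507 / 1.850).
338 − 274.0541 = 63.9459 px of bars.
That's 63.9459 × 507 ≈ 32421 black pixels.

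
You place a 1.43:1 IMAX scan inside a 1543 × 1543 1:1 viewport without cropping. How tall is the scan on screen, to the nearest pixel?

1.43:1 IMAX is wider than 1:1, so it spans the full width.
That makes the image 1079.02 px tall (1543 / 1.430).

1079 px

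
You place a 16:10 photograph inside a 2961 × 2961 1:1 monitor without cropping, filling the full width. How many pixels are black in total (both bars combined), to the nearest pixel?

3287820 pixels

That makes the image 1850.6250 px tall (2961 × 10/16).
2961 − 1850.6250 = 1110.3750 px of bars.
Bar area = 1110.3750 × 2961 ≈ 3287820 px.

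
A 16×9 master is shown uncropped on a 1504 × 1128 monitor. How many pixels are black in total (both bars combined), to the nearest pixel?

16×9 is wider than 4×3, so it spans the full width.
The master is 1504 × 9/16 ≈ 846.0000 px tall.
Black = 1128 − 846.0000 = 282.0000 px.
Bar area = 282.0000 × 1504 ≈ 424128 px.

424128 pixels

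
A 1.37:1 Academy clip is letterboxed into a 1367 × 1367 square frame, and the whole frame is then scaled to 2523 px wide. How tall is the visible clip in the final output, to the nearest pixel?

At 1367×1367 the clip is width-limited, so height = 1367 / 1.370 ≈ 997.81 px.
Resizing to 2523 px wide multiplies everything by 1.8456: 997.81 → 1841.61 px.

1842 px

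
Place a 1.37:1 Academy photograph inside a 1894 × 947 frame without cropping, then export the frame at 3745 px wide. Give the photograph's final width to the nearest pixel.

Fitted into 1894×947, the photograph spans the height; its width is 947 × 1.370 ≈ 1297.39 px.
The frame scales by 3745/1894 = 1.9773; 1297.39 × 1.9773 ≈ 2565.32 px.

2565 px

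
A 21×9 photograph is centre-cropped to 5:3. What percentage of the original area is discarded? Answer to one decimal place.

28.6%

5:3 is narrower than 21×9, so the crop keeps the full height and trims the width.
(1.667)/(2.333) ≈ 0.714 of the area survives, leaving 28.57% discarded.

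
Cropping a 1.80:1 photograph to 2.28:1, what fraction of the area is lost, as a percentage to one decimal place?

21.1%

2.28:1 is wider than 1.80:1, so the crop keeps the full width and trims the height.
Area ratio = (1.800)/(2.280) = 78.95%; the remaining 21.05% is cropped out.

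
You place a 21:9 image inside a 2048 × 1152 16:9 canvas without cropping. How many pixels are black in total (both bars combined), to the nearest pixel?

561737 pixels

21:9 is wider than 16:9, so it spans the full width.
The image is 2048 × 9/21 ≈ 877.7143 px tall.
Leftover height: 1152 − 877.7143 = 274.2857 px.
Bar area = 274.2857 × 2048 ≈ 561737 px.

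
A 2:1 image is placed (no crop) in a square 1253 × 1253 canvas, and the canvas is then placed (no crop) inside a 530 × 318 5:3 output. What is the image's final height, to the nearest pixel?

2:1 in 1253×1253: fills the width, so the image is 1253.00 × 626.50.
Second fit — the square canvas into 530×318 spans the height: 318.00 × 318.00 (×0.2538 from 1253×1253).
The image scales with it: height 626.50 × 0.2538 ≈ 159.00.

159 px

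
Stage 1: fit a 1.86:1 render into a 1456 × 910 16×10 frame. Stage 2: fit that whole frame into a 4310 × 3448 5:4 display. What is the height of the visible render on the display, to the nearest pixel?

2317 px

1.86:1 in 1456×910: fills the width, so the render is 1456.00 × 782.80.
Second fit — the 16×10 canvas into 4310×3448 spans the width: 4310.00 × 2693.75 (×2.9602 from 1456×910).
Applying the same ×2.9602: 782.80 → 2317.20.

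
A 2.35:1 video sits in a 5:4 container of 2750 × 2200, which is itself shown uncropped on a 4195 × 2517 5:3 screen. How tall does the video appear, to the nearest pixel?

1339 px

Inside the 2750×2200 canvas the video is width-limited at 2750.00 × 1170.21.
5:4 in 4195×2517: fills the height, so the intermediate becomes 3146.25 × 2517.00 — a scale of ×1.1441.
The video scales with it: height 1170.21 × 1.1441 ≈ 1338.83.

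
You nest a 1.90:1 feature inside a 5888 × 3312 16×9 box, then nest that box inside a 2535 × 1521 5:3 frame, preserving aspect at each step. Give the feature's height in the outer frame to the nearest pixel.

First fit — 1.90:1 into 5888×3312 spans the width: 5888.00 × 3098.95.
The 16×9 canvas is width-limited in 2535×1521, giving 2535.00 × 1425.94; scale factor 0.4305.
Applying the same ×0.4305: 3098.95 → 1334.21.

1334 px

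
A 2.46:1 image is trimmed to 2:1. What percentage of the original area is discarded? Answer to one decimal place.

18.7%

The height stays; only width is cut (since 2:1 is narrower than 2.46:1).
Area ratio = (2.000)/(2.460) = 81.30%; the remaining 18.70% is cropped out.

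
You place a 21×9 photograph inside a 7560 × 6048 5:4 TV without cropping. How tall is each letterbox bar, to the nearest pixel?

1404 px

21×9 is wider than 5:4, so it spans the full width.
That makes the image 3240.00 px tall (7560 × 9/21).
Black = 6048 − 3240.00 = 2808.00 px, or 1404.00 per bar.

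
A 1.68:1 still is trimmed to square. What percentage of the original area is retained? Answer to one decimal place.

59.5%

square is narrower than 1.68:1, so the crop keeps the full height and trims the width.
Fraction kept = (1.000)/(1.680) ≈ 59.52%.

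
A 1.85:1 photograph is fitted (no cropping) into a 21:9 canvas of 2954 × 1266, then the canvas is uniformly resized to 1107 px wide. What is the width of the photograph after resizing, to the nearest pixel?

878 px

Fitted into 2954×1266, the photograph spans the height; its width is 1266 × 1.850 ≈ 2342.10 px.
Scaling 2954 → 1107 is ×0.3747, so the width becomes 2342.10 × 0.3747 ≈ 877.69 px.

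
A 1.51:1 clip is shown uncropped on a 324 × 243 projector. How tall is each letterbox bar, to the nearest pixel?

Since 1.510 > 1.333, the clip is width-limited.
That makes the image 214.57 px tall (324 / 1.510).
243 − 214.57 = 28.43 px of bars (14.22 each).

14 px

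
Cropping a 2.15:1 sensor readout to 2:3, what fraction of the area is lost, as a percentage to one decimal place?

The height stays; only width is cut (since 2:3 is narrower than 2.15:1).
Area ratio = (0.667)/(2.150) = 31.01%; the remaining 68.99% is cropped out.

69.0%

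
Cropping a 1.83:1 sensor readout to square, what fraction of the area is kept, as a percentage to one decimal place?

The height stays; only width is cut (since square is narrower than 1.83:1).
Area ratio = (1.000)/(1.830) = 54.64% retained.

54.6%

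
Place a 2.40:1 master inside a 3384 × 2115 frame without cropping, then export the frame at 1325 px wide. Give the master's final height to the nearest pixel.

Fitted into 3384×2115, the master spans the width; its height is 3384 / 2.400 ≈ 1410.00 px.
The frame scales by 1325/3384 = 0.3915; 1410.00 × 0.3915 ≈ 552.08 px.

552 px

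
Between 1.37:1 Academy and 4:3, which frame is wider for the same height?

1.37 and 4:3 = 1.333; 1.37 > 1.333.

1.37:1 Academy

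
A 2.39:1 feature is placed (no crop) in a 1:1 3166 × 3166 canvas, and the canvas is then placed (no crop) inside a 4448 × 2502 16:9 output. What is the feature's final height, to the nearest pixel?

Inside the 3166×3166 canvas the feature is width-limited at 3166.00 × 1324.69.
Second fit — the 1:1 canvas into 4448×2502 spans the height: 2502.00 × 2502.00 (×0.7903 from 3166×3166).
So the feature's height is 1324.69 × 0.7903 ≈ 1046.86.

1047 px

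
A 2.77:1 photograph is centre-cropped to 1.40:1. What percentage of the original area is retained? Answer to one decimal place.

1.40:1 is narrower than 2.77:1, so the crop keeps the full height and trims the width.
Fraction kept = (1.400)/(2.770) ≈ 50.54%.

50.5%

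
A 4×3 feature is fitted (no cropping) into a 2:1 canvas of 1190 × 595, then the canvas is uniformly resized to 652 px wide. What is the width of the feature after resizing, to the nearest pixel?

At 1190×595 the feature is height-limited, so width = 595 × 4/3 ≈ 793.33 px.
Scaling 1190 → 652 is ×0.5479, so the width becomes 793.33 × 0.5479 ≈ 434.67 px.

435 px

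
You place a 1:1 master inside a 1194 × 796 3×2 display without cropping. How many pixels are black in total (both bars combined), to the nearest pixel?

Since 1.000 < 1.500, the master is height-limited.
That makes the image 796.0000 px wide (796 × 1/1).
Black = 1194 − 796.0000 = 398.0000 px.
Across the 796-px span: 398.0000 × 796 ≈ 316808 px.

316808 pixels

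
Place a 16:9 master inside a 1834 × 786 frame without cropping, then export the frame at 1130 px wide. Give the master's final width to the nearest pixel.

In the 1834×786 frame the master fills the height: width = 786 × 16/9 ≈ 1397.33 px.
The frame scales by 1130/1834 = 0.6161; 1397.33 × 0.6161 ≈ 860.95 px.

861 px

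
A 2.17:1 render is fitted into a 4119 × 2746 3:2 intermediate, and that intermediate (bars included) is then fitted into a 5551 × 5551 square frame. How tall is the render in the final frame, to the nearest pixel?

2558 px

First fit — 2.17:1 into 4119×2746 spans the width: 4119.00 × 1898.16.
3:2 in 5551×5551: fills the width, so the intermediate becomes 5551.00 × 3700.67 — a scale of ×1.3477.
So the render's height is 1898.16 × 1.3477 ≈ 2558.06.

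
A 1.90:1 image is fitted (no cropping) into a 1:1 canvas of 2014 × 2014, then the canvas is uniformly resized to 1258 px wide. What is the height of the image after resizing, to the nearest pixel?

662 px

In the 2014×2014 frame the image fills the width: height = 2014 / 1.900 ≈ 1060.00 px.
Scaling 2014 → 1258 is ×0.6246, so the height becomes 1060.00 × 0.6246 ≈ 662.11 px.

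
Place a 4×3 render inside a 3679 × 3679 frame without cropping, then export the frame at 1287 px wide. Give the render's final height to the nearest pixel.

At 3679×3679 the render is width-limited, so height = 3679 × 3/4 ≈ 2759.25 px.
Scaling 3679 → 1287 is ×0.3498, so the height becomes 2759.25 × 0.3498 ≈ 965.25 px.

965 px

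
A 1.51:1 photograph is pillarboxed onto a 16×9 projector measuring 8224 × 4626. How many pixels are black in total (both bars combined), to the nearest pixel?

5730411 pixels

1.51:1 (1.510) < 16×9 (1.778), so the photograph fills the height.
The photograph is 4626 × 1.510 ≈ 6985.2600 px wide.
8224 − 6985.2600 = 1238.7400 px of bars.
Bar area = 1238.7400 × 4626 ≈ 5730411 px.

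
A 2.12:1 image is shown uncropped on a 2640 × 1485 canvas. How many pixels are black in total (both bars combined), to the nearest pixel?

Since 2.120 > 1.778, the image is width-limited.
The image is 2640 / 2.120 ≈ 1245.2830 px tall.
1485 − 1245.2830 = 239.7170 px of bars.
Across the 2640-px span: 239.7170 × 2640 ≈ 632853 px.

632853 pixels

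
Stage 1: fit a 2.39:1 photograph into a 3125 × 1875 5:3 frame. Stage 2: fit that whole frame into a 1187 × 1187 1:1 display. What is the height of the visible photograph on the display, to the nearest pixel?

497 px

2.39:1 in 3125×1875: fills the width, so the photograph is 3125.00 × 1307.53.
The 5:3 canvas is width-limited in 1187×1187, giving 1187.00 × 712.20; scale factor 0.3798.
Applying the same ×0.3798: 1307.53 → 496.65.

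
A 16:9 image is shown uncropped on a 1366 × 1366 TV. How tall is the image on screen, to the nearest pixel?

768 px

16:9 (1.778) > square (1.000), so the image fills the width.
The image is 1366 × 9/16 ≈ 768.38 px tall.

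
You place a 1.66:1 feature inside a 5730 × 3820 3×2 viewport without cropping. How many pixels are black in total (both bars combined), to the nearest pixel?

Since 1.660 > 1.500, the feature is width-limited.
Content height = 5730 / 1.660 ≈ 3451.8072 px.
Black = 3820 − 3451.8072 = 368.1928 px.
Bar area = 368.1928 × 5730 ≈ 2109745 px.

2109745 pixels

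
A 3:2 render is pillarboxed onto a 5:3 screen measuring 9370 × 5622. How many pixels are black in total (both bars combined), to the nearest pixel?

5267814 pixels

3:2 is narrower than 5:3, so it spans the full height.
The render is 5622 × 3/2 ≈ 8433.0000 px wide.
Black = 9370 − 8433.0000 = 937.0000 px.
Across the 5622-px span: 937.0000 × 5622 ≈ 5267814 px.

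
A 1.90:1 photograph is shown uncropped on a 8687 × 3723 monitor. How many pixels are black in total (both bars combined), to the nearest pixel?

Since 1.900 < 2.333, the photograph is height-limited.
That makes the image 7073.7000 px wide (3723 × 1.900).
8687 − 7073.7000 = 1613.3000 px of bars.
That's 1613.3000 × 3723 ≈ 6006316 black pixels.

6006316 pixels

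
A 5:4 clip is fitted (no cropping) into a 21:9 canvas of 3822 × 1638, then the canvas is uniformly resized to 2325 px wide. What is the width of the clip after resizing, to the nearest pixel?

1246 px

Fitted into 3822×1638, the clip spans the height; its width is 1638 × 5/4 ≈ 2047.50 px.
Scaling 3822 → 2325 is ×0.6083, so the width becomes 2047.50 × 0.6083 ≈ 1245.54 px.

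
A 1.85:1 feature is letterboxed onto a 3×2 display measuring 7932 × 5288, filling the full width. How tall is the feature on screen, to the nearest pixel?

4288 px

The feature is 7932 / 1.850 ≈ 4287.57 px tall.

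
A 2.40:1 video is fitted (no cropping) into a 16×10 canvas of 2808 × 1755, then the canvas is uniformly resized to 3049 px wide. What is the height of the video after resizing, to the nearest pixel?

1270 px

Fitted into 2808×1755, the video spans the width; its height is 2808 / 2.400 ≈ 1170.00 px.
The frame scales by 3049/2808 = 1.0858; 1170.00 × 1.0858 ≈ 1270.42 px.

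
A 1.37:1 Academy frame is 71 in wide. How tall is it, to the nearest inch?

Height = 71 / 1.370 = 51.82.

52 in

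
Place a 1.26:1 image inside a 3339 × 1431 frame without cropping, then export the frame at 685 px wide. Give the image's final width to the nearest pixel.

370 px

Fitted into 3339×1431, the image spans the height; its width is 1431 × 1.260 ≈ 1803.06 px.
The frame scales by 685/3339 = 0.2052; 1803.06 × 0.2052 ≈ 369.90 px.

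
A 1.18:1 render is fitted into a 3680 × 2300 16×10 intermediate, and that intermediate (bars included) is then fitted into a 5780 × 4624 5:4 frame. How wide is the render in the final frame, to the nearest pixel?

4263 px

1.18:1 in 3680×2300: fills the height, so the render is 2714.00 × 2300.00.
Second fit — the 16×10 canvas into 5780×4624 spans the width: 5780.00 × 3612.50 (×1.5707 from 3680×2300).
The render scales with it: width 2714.00 × 1.5707 ≈ 4262.75.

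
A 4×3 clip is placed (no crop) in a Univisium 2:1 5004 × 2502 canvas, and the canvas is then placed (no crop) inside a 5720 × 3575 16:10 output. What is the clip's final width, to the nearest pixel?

3813 px

First fit — 4×3 into 5004×2502 spans the height: 3336.00 × 2502.00.
Second fit — the Univisium 2:1 canvas into 5720×3575 spans the width: 5720.00 × 2860.00 (×1.1431 from 5004×2502).
So the clip's width is 3336.00 × 1.1431 ≈ 3813.33.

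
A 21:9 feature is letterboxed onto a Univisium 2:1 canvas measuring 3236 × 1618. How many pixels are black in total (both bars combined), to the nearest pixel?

21:9 is wider than Univisium 2:1, so it spans the full width.
The feature is 3236 × 9/21 ≈ 1386.8571 px tall.
1618 − 1386.8571 = 231.1429 px of bars.
Bar area = 231.1429 × 3236 ≈ 747978 px.

747978 pixels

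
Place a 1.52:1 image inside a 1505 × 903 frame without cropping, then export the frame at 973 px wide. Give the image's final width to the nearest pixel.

887 px

In the 1505×903 frame the image fills the height: width = 903 × 1.520 ≈ 1372.56 px.
The frame scales by 973/1505 = 0.6465; 1372.56 × 0.6465 ≈ 887.38 px.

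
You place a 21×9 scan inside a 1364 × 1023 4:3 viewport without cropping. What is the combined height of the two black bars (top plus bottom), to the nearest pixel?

21×9 is wider than 4:3, so it spans the full width.
That makes the image 584.57 px tall (1364 × 9/21).
Leftover height: 1023 − 584.57 = 438.43 px.

438 px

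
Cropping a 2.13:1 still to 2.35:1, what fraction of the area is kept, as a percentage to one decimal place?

2.35:1 is wider than 2.13:1, so the crop keeps the full width and trims the height.
Fraction kept = (2.130)/(2.350) ≈ 90.64%.

90.6%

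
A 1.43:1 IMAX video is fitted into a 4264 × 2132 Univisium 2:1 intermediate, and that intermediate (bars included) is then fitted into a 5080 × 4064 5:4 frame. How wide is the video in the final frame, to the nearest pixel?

3632 px

First fit — 1.43:1 IMAX into 4264×2132 spans the height: 3048.76 × 2132.00.
The Univisium 2:1 canvas is width-limited in 5080×4064, giving 5080.00 × 2540.00; scale factor 1.1914.
The video scales with it: width 3048.76 × 1.1914 ≈ 3632.20.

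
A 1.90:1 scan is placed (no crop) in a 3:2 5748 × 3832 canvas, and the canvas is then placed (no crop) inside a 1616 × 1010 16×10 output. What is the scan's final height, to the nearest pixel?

First fit — 1.90:1 into 5748×3832 spans the width: 5748.00 × 3025.26.
Second fit — the 3:2 canvas into 1616×1010 spans the height: 1515.00 × 1010.00 (×0.2636 from 5748×3832).
So the scan's height is 3025.26 × 0.2636 ≈ 797.37.

797 px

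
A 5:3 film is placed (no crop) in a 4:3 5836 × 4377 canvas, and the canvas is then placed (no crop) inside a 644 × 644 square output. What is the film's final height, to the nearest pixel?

386 px

Inside the 5836×4377 canvas the film is width-limited at 5836.00 × 3501.60.
4:3 in 644×644: fills the width, so the intermediate becomes 644.00 × 483.00 — a scale of ×0.1103.
The film scales with it: height 3501.60 × 0.1103 ≈ 386.40.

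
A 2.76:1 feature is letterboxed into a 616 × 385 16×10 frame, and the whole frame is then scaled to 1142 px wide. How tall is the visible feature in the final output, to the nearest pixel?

414 px

At 616×385 the feature is width-limited, so height = 616 / 2.760 ≈ 223.19 px.
Resizing to 1142 px wide multiplies everything by 1.8539: 223.19 → 413.77 px.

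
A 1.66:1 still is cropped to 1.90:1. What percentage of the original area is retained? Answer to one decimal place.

The width stays; only height is cut (since 1.90:1 is wider than 1.66:1).
Area ratio = (1.660)/(1.900) = 87.37% retained.

87.4%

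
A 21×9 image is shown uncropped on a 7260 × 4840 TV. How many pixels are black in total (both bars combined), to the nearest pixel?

21×9 is wider than 3:2, so it spans the full width.
Content height = 7260 × 9/21 ≈ 3111.4286 px.
Leftover height: 4840 − 3111.4286 = 1728.5714 px.
Bar area = 1728.5714 × 7260 ≈ 12549429 px.

12549429 pixels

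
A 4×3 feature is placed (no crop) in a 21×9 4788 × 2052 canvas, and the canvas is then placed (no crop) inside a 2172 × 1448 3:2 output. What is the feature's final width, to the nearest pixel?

1241 px

First fit — 4×3 into 4788×2052 spans the height: 2736.00 × 2052.00.
The 21×9 canvas is width-limited in 2172×1448, giving 2172.00 × 930.86; scale factor 0.4536.
Applying the same ×0.4536: 2736.00 → 1241.14.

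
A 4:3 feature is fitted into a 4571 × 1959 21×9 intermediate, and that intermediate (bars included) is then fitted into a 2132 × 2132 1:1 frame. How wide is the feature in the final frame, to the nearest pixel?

1218 px

Inside the 4571×1959 canvas the feature is height-limited at 2612.00 × 1959.00.
Second fit — the 21×9 canvas into 2132×2132 spans the width: 2132.00 × 913.71 (×0.4664 from 4571×1959).
The feature scales with it: width 2612.00 × 0.4664 ≈ 1218.29.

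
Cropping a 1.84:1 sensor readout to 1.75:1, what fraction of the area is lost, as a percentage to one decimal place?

4.9%

1.75:1 is narrower than 1.84:1, so the crop keeps the full height and trims the width.
Area ratio = (1.750)/(1.840) = 95.11%; the remaining 4.89% is cropped out.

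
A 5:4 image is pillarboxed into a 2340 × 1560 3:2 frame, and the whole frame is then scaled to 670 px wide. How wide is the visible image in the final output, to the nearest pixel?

Fitted into 2340×1560, the image spans the height; its width is 1560 × 5/4 ≈ 1950.00 px.
Scaling 2340 → 670 is ×0.2863, so the width becomes 1950.00 × 0.2863 ≈ 558.33 px.

558 px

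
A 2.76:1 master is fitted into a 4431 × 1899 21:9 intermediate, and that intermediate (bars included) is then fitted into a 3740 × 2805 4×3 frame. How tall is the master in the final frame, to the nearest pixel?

2.76:1 in 4431×1899: fills the width, so the master is 4431.00 × 1605.43.
Second fit — the 21:9 canvas into 3740×2805 spans the width: 3740.00 × 1602.86 (×0.8441 from 4431×1899).
The master scales with it: height 1605.43 × 0.8441 ≈ 1355.07.

1355 px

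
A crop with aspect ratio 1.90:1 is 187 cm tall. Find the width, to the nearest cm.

187 × 1.900 = 355.30.

355 cm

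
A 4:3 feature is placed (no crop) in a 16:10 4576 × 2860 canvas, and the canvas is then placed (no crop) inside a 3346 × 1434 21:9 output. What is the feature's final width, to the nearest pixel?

1912 px

First fit — 4:3 into 4576×2860 spans the height: 3813.33 × 2860.00.
Second fit — the 16:10 canvas into 3346×1434 spans the height: 2294.40 × 1434.00 (×0.5014 from 4576×2860).
So the feature's width is 3813.33 × 0.5014 ≈ 1912.00.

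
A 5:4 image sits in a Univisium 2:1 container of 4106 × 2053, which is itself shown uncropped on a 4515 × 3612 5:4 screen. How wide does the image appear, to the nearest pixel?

First fit — 5:4 into 4106×2053 spans the height: 2566.25 × 2053.00.
The Univisium 2:1 canvas is width-limited in 4515×3612, giving 4515.00 × 2257.50; scale factor 1.0996.
So the image's width is 2566.25 × 1.0996 ≈ 2821.88.

2822 px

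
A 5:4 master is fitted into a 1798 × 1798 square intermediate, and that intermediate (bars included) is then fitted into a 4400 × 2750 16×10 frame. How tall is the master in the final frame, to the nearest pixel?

2200 px

5:4 in 1798×1798: fills the width, so the master is 1798.00 × 1438.40.
Second fit — the square canvas into 4400×2750 spans the height: 2750.00 × 2750.00 (×1.5295 from 1798×1798).
Applying the same ×1.5295: 1438.40 → 2200.00.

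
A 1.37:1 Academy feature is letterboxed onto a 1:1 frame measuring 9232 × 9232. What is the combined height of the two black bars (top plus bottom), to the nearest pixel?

Since 1.370 > 1.000, the feature is width-limited.
Content height = 9232 / 1.370 ≈ 6738.69 px.
Leftover height: 9232 − 6738.69 = 2493.31 px.

2493 px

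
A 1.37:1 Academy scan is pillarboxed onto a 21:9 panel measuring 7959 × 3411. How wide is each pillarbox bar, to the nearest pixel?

Since 1.370 < 2.333, the scan is height-limited.
That makes the image 4673.07 px wide (3411 × 1.370).
Leftover width: 7959 − 4673.07 = 3285.93 px → 1642.96 each side.

1643 px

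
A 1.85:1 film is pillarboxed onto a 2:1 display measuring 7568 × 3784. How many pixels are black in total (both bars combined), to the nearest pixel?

2147798 pixels

1.85:1 is narrower than 2:1, so it spans the full height.
That makes the image 7000.4000 px wide (3784 × 1.850).
Leftover width: 7568 − 7000.4000 = 567.6000 px.
Bar area = 567.6000 × 3784 ≈ 2147798 px.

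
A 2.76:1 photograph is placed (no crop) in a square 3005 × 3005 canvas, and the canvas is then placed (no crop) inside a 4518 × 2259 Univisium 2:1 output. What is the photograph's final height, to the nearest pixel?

818 px

First fit — 2.76:1 into 3005×3005 spans the width: 3005.00 × 1088.77.
square in 4518×2259: fills the height, so the intermediate becomes 2259.00 × 2259.00 — a scale of ×0.7517.
Applying the same ×0.7517: 1088.77 → 818.48.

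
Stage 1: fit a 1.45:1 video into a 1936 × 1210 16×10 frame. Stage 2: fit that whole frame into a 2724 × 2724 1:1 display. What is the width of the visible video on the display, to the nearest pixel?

2469 px

First fit — 1.45:1 into 1936×1210 spans the height: 1754.50 × 1210.00.
Second fit — the 16×10 canvas into 2724×2724 spans the width: 2724.00 × 1702.50 (×1.4070 from 1936×1210).
So the video's width is 1754.50 × 1.4070 ≈ 2468.62.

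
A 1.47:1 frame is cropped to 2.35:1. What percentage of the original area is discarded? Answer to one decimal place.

Going from 1.47:1 to 2.35:1 means cutting height while keeping width.
(1.470)/(2.350) ≈ 0.626 of the area survives, leaving 37.45% discarded.

37.4%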